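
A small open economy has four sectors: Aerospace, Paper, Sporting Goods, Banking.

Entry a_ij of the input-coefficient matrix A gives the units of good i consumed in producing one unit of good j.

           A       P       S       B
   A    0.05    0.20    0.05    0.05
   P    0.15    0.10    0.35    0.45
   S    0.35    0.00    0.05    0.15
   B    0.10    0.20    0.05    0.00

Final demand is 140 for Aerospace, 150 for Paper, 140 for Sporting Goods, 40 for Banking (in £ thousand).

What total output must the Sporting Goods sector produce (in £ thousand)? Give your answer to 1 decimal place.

x_S = 264.7

I − A =
  [   0.95    -0.20    -0.05    -0.05]
  [  -0.15     0.90    -0.35    -0.45]
  [  -0.35     0.00     0.95    -0.15]
  [  -0.10    -0.20    -0.05     1.00]
Compute the cofactors C_ij = (−1)^(i+j)·(3×3 minor ij) of I−A; the adjugate is their transpose:
adj(I−A) = Cᵀ =
  [ 0.75225   0.19950   0.12075   0.14550]
  [ 0.31975   0.87150   0.36225   0.46250]
  [ 0.30150   0.10500   0.72450   0.17100]
  [ 0.15425   0.19950   0.12075   0.74350]
det(I−A) = Σ_j (I−A)_1j·C_1j = (0.95)(0.75225) + (-0.20)(0.31975) + (-0.05)(0.30150) + (-0.05)(0.15425) = 0.6279
(I − A)⁻¹ = adj(I−A) / det(I−A) ≈
  [   1.1980     0.3177     0.1923     0.2317]
  [   0.5092     1.3880     0.5769     0.7366]
  [   0.4802     0.1672     1.1538     0.2723]
  [   0.2457     0.3177     0.1923     1.1841]
x = (I − A)⁻¹ d = adj(I−A)·d / det(I−A), with det(I−A) = 0.6279:
  x_A = (0.75225·140 + 0.19950·150 + 0.12075·140 + 0.14550·40) / 0.6279 = 157.965 / 0.6279 ≈ 251.6
  x_P = (0.31975·140 + 0.87150·150 + 0.36225·140 + 0.46250·40) / 0.6279 = 244.705 / 0.6279 ≈ 389.7
  x_S = (0.30150·140 + 0.10500·150 + 0.72450·140 + 0.17100·40) / 0.6279 = 166.23 / 0.6279 ≈ 264.7
  x_B = (0.15425·140 + 0.19950·150 + 0.12075·140 + 0.74350·40) / 0.6279 = 98.165 / 0.6279 ≈ 156.3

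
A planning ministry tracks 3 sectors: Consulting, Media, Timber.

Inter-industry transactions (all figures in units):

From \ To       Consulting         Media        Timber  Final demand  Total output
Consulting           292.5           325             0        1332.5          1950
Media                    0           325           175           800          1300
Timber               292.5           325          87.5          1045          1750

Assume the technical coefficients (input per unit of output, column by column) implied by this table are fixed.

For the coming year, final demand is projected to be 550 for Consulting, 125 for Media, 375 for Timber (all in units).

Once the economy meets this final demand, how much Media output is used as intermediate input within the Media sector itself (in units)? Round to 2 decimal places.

Technical coefficients a_ij = z_ij / X_j:
  a_11 = 292.5/1950 = 0.15, a_21 = 0/1950 = 0.00, a_31 = 292.5/1950 = 0.15
  a_12 = 325/1300 = 0.25, a_22 = 325/1300 = 0.25, a_32 = 325/1300 = 0.25
  a_13 = 0/1750 = 0.00, a_23 = 175/1750 = 0.10, a_33 = 87.5/1750 = 0.05
I − A =
  [   0.85    -0.25     0.00]
  [   0.00     0.75    -0.10]
  [  -0.15    -0.25     0.95]
Cofactors of I−A, C_ij = (−1)^(i+j)·(minor ij) (rows/columns in the sector order above):
  C_11 = (0.75)(0.95) − (-0.10)(-0.25) = 0.6875
  C_12 = −[(0.00)(0.95) − (-0.10)(-0.15)] = 0.0150
  C_13 = (0.00)(-0.25) − (0.75)(-0.15) = 0.1125
  C_21 = −[(-0.25)(0.95) − (0.00)(-0.25)] = 0.2375
  C_22 = (0.85)(0.95) − (0.00)(-0.15) = 0.8075
  C_23 = −[(0.85)(-0.25) − (-0.25)(-0.15)] = 0.2500
  C_31 = (-0.25)(-0.10) − (0.00)(0.75) = 0.0250
  C_32 = −[(0.85)(-0.10) − (0.00)(0.00)] = 0.0850
  C_33 = (0.85)(0.75) − (-0.25)(0.00) = 0.6375
det(I−A) = Σ_j (I−A)_1j·C_1j = (0.85)(0.6875) + (-0.25)(0.0150) + (0.00)(0.1125) = 0.580625
adj(I−A) = Cᵀ =
  [ 0.6875   0.2375   0.0250]
  [ 0.0150   0.8075   0.0850]
  [ 0.1125   0.2500   0.6375]
(I − A)⁻¹ = adj(I−A) / det(I−A) ≈
  [   1.1841     0.4090     0.0431]
  [   0.0258     1.3907     0.1464]
  [   0.1938     0.4306     1.0980]
First solve x = (I − A)⁻¹ d = adj(I−A)·d / det(I−A); in particular x_2 = (0.0150·550 + 0.8075·125 + 0.0850·375) / 0.580625 = 141.0625 / 0.580625 ≈ 242.9494.
Intermediate flow from 2 to 2: z_22 = a_22 · x_2 = 0.25 × 141.0625 / 0.580625 = 35.265625 / 0.580625 ≈ 60.74.

z_22 = 60.74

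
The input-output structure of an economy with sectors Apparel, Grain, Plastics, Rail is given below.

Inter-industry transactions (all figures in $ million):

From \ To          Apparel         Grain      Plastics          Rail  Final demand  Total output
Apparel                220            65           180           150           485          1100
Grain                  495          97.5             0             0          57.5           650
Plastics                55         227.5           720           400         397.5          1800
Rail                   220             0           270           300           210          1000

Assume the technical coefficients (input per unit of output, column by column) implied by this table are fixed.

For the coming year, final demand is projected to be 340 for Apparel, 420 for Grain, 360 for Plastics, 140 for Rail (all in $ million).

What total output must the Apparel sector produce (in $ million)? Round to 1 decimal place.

x_A = 939.0

Technical coefficients a_ij = z_ij / X_j:
  a_AA = 220/1100 = 0.20, a_GA = 495/1100 = 0.45, a_PA = 55/1100 = 0.05, a_RA = 220/1100 = 0.20
  a_AG = 65/650 = 0.10, a_GG = 97.5/650 = 0.15, a_PG = 227.5/650 = 0.35, a_RG = 0/650 = 0.00
  a_AP = 180/1800 = 0.10, a_GP = 0/1800 = 0.00, a_PP = 720/1800 = 0.40, a_RP = 270/1800 = 0.15
  a_AR = 150/1000 = 0.15, a_GR = 0/1000 = 0.00, a_PR = 400/1000 = 0.40, a_RR = 300/1000 = 0.30
I − A =
  [   0.80    -0.10    -0.10    -0.15]
  [  -0.45     0.85     0.00     0.00]
  [  -0.05    -0.35     0.60    -0.40]
  [  -0.20     0.00    -0.15     0.70]
Compute the cofactors C_ij = (−1)^(i+j)·(3×3 minor ij) of I−A; the adjugate is their transpose:
adj(I−A) = Cᵀ =
  [ 0.306000   0.068375   0.078625   0.110500]
  [ 0.162000   0.257375   0.041625   0.058500]
  [ 0.208000   0.197000   0.419000   0.284000]
  [ 0.132000   0.061750   0.112250   0.361000]
det(I−A) = Σ_j (I−A)_1j·C_1j = (0.80)(0.306000) + (-0.10)(0.162000) + (-0.10)(0.208000) + (-0.15)(0.132000) = 0.1880
(I − A)⁻¹ = adj(I−A) / det(I−A) ≈
  [   1.6277     0.3637     0.4182     0.5878]
  [   0.8617     1.3690     0.2214     0.3112]
  [   1.1064     1.0479     2.2287     1.5106]
  [   0.7021     0.3285     0.5971     1.9202]
x = (I − A)⁻¹ d = adj(I−A)·d / det(I−A), with det(I−A) = 0.1880:
  x_A = (0.306000·340 + 0.068375·420 + 0.078625·360 + 0.110500·140) / 0.1880 = 176.5325 / 0.1880 ≈ 939.0
  x_G = (0.162000·340 + 0.257375·420 + 0.041625·360 + 0.058500·140) / 0.1880 = 186.3525 / 0.1880 ≈ 991.2
  x_P = (0.208000·340 + 0.197000·420 + 0.419000·360 + 0.284000·140) / 0.1880 = 344.06 / 0.1880 ≈ 1830.1
  x_R = (0.132000·340 + 0.061750·420 + 0.112250·360 + 0.361000·140) / 0.1880 = 161.765 / 0.1880 ≈ 860.5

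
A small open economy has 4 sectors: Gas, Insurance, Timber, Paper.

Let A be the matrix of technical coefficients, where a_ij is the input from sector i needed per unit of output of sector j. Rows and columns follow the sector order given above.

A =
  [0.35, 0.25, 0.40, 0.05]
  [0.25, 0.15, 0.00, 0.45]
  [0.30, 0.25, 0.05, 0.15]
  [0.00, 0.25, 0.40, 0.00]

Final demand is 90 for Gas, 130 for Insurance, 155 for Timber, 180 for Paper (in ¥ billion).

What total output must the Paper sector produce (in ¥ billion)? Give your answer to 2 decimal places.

I − A =
  [   0.65    -0.25    -0.40    -0.05]
  [  -0.25     0.85     0.00    -0.45]
  [  -0.30    -0.25     0.95    -0.15]
  [   0.00    -0.25    -0.40     1.00]
Compute the cofactors C_ij = (−1)^(i+j)·(3×3 minor ij) of I−A; the adjugate is their transpose:
adj(I−A) = Cᵀ =
  [ 0.604625   0.354375   0.357000   0.243250]
  [ 0.276500   0.452500   0.222000   0.250750]
  [ 0.293125   0.265625   0.413750   0.196250]
  [ 0.186375   0.219375   0.221000   0.338500]
det(I−A) = Σ_j (I−A)_1j·C_1j = (0.65)(0.604625) + (-0.25)(0.276500) + (-0.40)(0.293125) + (-0.05)(0.186375) = 0.1973125
(I − A)⁻¹ = adj(I−A) / det(I−A) ≈
  [   3.0643     1.7960     1.8093     1.2328]
  [   1.4013     2.2933     1.1251     1.2708]
  [   1.4856     1.3462     2.0969     0.9946]
  [   0.9446     1.1118     1.1201     1.7156]
x = (I − A)⁻¹ d = adj(I−A)·d / det(I−A), with det(I−A) = 0.1973125:
  x_1 = (0.604625·90 + 0.354375·130 + 0.357000·155 + 0.243250·180) / 0.1973125 = 199.605 / 0.1973125 ≈ 1011.62
  x_2 = (0.276500·90 + 0.452500·130 + 0.222000·155 + 0.250750·180) / 0.1973125 = 163.255 / 0.1973125 ≈ 827.39
  x_3 = (0.293125·90 + 0.265625·130 + 0.413750·155 + 0.196250·180) / 0.1973125 = 160.36875 / 0.1973125 ≈ 812.77
  x_4 = (0.186375·90 + 0.219375·130 + 0.221000·155 + 0.338500·180) / 0.1973125 = 140.4775 / 0.1973125 ≈ 711.95

x_4 = 711.95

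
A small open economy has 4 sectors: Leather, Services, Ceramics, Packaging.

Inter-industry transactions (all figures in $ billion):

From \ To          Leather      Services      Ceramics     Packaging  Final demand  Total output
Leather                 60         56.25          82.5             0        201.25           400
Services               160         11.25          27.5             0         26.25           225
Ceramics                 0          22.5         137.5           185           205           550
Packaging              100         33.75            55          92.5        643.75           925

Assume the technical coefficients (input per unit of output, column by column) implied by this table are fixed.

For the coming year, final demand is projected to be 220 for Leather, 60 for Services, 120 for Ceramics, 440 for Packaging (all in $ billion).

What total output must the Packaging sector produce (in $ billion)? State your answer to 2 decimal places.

x_4 = 683.25

Technical coefficients a_ij = z_ij / X_j:
  a_11 = 60/400 = 0.15, a_21 = 160/400 = 0.40, a_31 = 0/400 = 0.00, a_41 = 100/400 = 0.25
  a_12 = 56.25/225 = 0.25, a_22 = 11.25/225 = 0.05, a_32 = 22.5/225 = 0.10, a_42 = 33.75/225 = 0.15
  a_13 = 82.5/550 = 0.15, a_23 = 27.5/550 = 0.05, a_33 = 137.5/550 = 0.25, a_43 = 55/550 = 0.10
  a_14 = 0/925 = 0.00, a_24 = 0/925 = 0.00, a_34 = 185/925 = 0.20, a_44 = 92.5/925 = 0.10
I − A =
  [   0.85    -0.25    -0.15     0.00]
  [  -0.40     0.95    -0.05     0.00]
  [   0.00    -0.10     0.75    -0.20]
  [  -0.25    -0.15    -0.10     0.90]
Compute the cofactors C_ij = (−1)^(i+j)·(3×3 minor ij) of I−A; the adjugate is their transpose:
adj(I−A) = Cᵀ =
  [ 0.616250   0.181750   0.139500   0.031000]
  [ 0.264500   0.549250   0.092250   0.020500]
  [ 0.095500   0.114500   0.636750   0.141500]
  [ 0.225875   0.154750   0.124875   0.520375]
det(I−A) = Σ_j (I−A)_1j·C_1j = (0.85)(0.616250) + (-0.25)(0.264500) + (-0.15)(0.095500) + (0.00)(0.225875) = 0.4433625
(I − A)⁻¹ = adj(I−A) / det(I−A) ≈
  [   1.3899     0.4099     0.3146     0.0699]
  [   0.5966     1.2388     0.2081     0.0462]
  [   0.2154     0.2583     1.4362     0.3192]
  [   0.5095     0.3490     0.2817     1.1737]
x = (I − A)⁻¹ d = adj(I−A)·d / det(I−A), with det(I−A) = 0.4433625:
  x_1 = (0.616250·220 + 0.181750·60 + 0.139500·120 + 0.031000·440) / 0.4433625 = 176.86 / 0.4433625 ≈ 398.91
  x_2 = (0.264500·220 + 0.549250·60 + 0.092250·120 + 0.020500·440) / 0.4433625 = 111.235 / 0.4433625 ≈ 250.89
  x_3 = (0.095500·220 + 0.114500·60 + 0.636750·120 + 0.141500·440) / 0.4433625 = 166.55 / 0.4433625 ≈ 375.65
  x_4 = (0.225875·220 + 0.154750·60 + 0.124875·120 + 0.520375·440) / 0.4433625 = 302.9275 / 0.4433625 ≈ 683.25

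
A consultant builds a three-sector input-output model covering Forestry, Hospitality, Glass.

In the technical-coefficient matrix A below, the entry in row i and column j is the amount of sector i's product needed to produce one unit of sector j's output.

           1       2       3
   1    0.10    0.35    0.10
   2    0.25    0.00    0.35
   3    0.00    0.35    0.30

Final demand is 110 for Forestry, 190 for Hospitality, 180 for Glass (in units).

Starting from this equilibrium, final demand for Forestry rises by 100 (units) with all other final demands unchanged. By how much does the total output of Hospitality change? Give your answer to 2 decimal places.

Δx_2 = 38.91

I − A =
  [   0.90    -0.35    -0.10]
  [  -0.25     1.00    -0.35]
  [   0.00    -0.35     0.70]
Cofactors of I−A, C_ij = (−1)^(i+j)·(minor ij) (rows/columns in the sector order above):
  C_11 = (1.00)(0.70) − (-0.35)(-0.35) = 0.5775
  C_12 = −[(-0.25)(0.70) − (-0.35)(0.00)] = 0.1750
  C_13 = (-0.25)(-0.35) − (1.00)(0.00) = 0.0875
  C_21 = −[(-0.35)(0.70) − (-0.10)(-0.35)] = 0.2800
  C_22 = (0.90)(0.70) − (-0.10)(0.00) = 0.6300
  C_23 = −[(0.90)(-0.35) − (-0.35)(0.00)] = 0.3150
  C_31 = (-0.35)(-0.35) − (-0.10)(1.00) = 0.2225
  C_32 = −[(0.90)(-0.35) − (-0.10)(-0.25)] = 0.3400
  C_33 = (0.90)(1.00) − (-0.35)(-0.25) = 0.8125
det(I−A) = Σ_j (I−A)_1j·C_1j = (0.90)(0.5775) + (-0.35)(0.1750) + (-0.10)(0.0875) = 0.44975
adj(I−A) = Cᵀ =
  [ 0.5775   0.2800   0.2225]
  [ 0.1750   0.6300   0.3400]
  [ 0.0875   0.3150   0.8125]
(I − A)⁻¹ = adj(I−A) / det(I−A) ≈
  [   1.2840     0.6226     0.4947]
  [   0.3891     1.4008     0.7560]
  [   0.1946     0.7004     1.8066]
Δx = (I − A)⁻¹ Δd with Δd having +100 in the Forestry component and 0 elsewhere.
So Δx_2 = L_21 · (+100), where L_21 = adj(I−A)_21 / det(I−A) = 0.1750 / 0.44975.
Δx_2 = 0.1750 × (+100) / 0.44975 = 17.50 / 0.44975 ≈ 38.91.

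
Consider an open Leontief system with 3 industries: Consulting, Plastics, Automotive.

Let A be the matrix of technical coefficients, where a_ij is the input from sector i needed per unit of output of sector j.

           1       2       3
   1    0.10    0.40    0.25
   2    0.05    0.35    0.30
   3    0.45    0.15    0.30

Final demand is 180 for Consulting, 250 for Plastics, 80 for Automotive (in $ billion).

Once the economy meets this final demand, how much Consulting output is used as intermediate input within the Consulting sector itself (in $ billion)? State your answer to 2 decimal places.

I − A =
  [   0.90    -0.40    -0.25]
  [  -0.05     0.65    -0.30]
  [  -0.45    -0.15     0.70]
Cofactors of I−A, C_ij = (−1)^(i+j)·(minor ij) (rows/columns in the sector order above):
  C_11 = (0.65)(0.70) − (-0.30)(-0.15) = 0.4100
  C_12 = −[(-0.05)(0.70) − (-0.30)(-0.45)] = 0.1700
  C_13 = (-0.05)(-0.15) − (0.65)(-0.45) = 0.3000
  C_21 = −[(-0.40)(0.70) − (-0.25)(-0.15)] = 0.3175
  C_22 = (0.90)(0.70) − (-0.25)(-0.45) = 0.5175
  C_23 = −[(0.90)(-0.15) − (-0.40)(-0.45)] = 0.3150
  C_31 = (-0.40)(-0.30) − (-0.25)(0.65) = 0.2825
  C_32 = −[(0.90)(-0.30) − (-0.25)(-0.05)] = 0.2825
  C_33 = (0.90)(0.65) − (-0.40)(-0.05) = 0.5650
det(I−A) = Σ_j (I−A)_1j·C_1j = (0.90)(0.4100) + (-0.40)(0.1700) + (-0.25)(0.3000) = 0.2260
adj(I−A) = Cᵀ =
  [ 0.4100   0.3175   0.2825]
  [ 0.1700   0.5175   0.2825]
  [ 0.3000   0.3150   0.5650]
(I − A)⁻¹ = adj(I−A) / det(I−A) ≈
  [   1.8142     1.4049     1.2500]
  [   0.7522     2.2898     1.2500]
  [   1.3274     1.3938     2.5000]
First solve x = (I − A)⁻¹ d = adj(I−A)·d / det(I−A); in particular x_1 = (0.4100·180 + 0.3175·250 + 0.2825·80) / 0.2260 = 175.775 / 0.2260 ≈ 777.7655.
Intermediate flow from 1 to 1: z_11 = a_11 · x_1 = 0.10 × 175.775 / 0.2260 = 17.5775 / 0.2260 ≈ 77.78.

z_11 = 77.78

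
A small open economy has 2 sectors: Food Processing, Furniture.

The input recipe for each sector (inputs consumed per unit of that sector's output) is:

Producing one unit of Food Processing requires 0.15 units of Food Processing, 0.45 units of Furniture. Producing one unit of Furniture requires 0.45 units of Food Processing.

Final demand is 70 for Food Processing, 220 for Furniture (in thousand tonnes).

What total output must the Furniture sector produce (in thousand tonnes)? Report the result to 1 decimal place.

x_2 = 337.5

I − A =
  [   0.85    -0.45]
  [  -0.45     1.00]
det(I−A) = (0.85)(1.00) − (-0.45)(-0.45) = 0.6475
adj(I−A) = [[1.00, 0.45], [0.45, 0.85]]
(I − A)⁻¹ = adj(I−A) / det(I−A) ≈
  [   1.5444     0.6950]
  [   0.6950     1.3127]
x = (I − A)⁻¹ d = adj(I−A)·d / det(I−A), with det(I−A) = 0.6475:
  x_1 = (1.00·70 + 0.45·220) / 0.6475 = 169.00 / 0.6475 ≈ 261.0
  x_2 = (0.45·70 + 0.85·220) / 0.6475 = 218.50 / 0.6475 ≈ 337.5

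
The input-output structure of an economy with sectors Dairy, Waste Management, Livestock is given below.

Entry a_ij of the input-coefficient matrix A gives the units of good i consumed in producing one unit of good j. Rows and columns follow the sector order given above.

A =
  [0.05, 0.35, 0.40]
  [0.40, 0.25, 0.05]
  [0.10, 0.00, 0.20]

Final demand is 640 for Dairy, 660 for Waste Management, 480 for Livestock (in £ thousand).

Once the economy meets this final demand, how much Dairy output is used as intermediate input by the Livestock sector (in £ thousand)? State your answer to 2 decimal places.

z_13 = 324.60

I − A =
  [   0.95    -0.35    -0.40]
  [  -0.40     0.75    -0.05]
  [  -0.10     0.00     0.80]
Cofactors of I−A, C_ij = (−1)^(i+j)·(minor ij) (rows/columns in the sector order above):
  C_11 = (0.75)(0.80) − (-0.05)(0.00) = 0.6000
  C_12 = −[(-0.40)(0.80) − (-0.05)(-0.10)] = 0.3250
  C_13 = (-0.40)(0.00) − (0.75)(-0.10) = 0.0750
  C_21 = −[(-0.35)(0.80) − (-0.40)(0.00)] = 0.2800
  C_22 = (0.95)(0.80) − (-0.40)(-0.10) = 0.7200
  C_23 = −[(0.95)(0.00) − (-0.35)(-0.10)] = 0.0350
  C_31 = (-0.35)(-0.05) − (-0.40)(0.75) = 0.3175
  C_32 = −[(0.95)(-0.05) − (-0.40)(-0.40)] = 0.2075
  C_33 = (0.95)(0.75) − (-0.35)(-0.40) = 0.5725
det(I−A) = Σ_j (I−A)_1j·C_1j = (0.95)(0.6000) + (-0.35)(0.3250) + (-0.40)(0.0750) = 0.42625
adj(I−A) = Cᵀ =
  [ 0.6000   0.2800   0.3175]
  [ 0.3250   0.7200   0.2075]
  [ 0.0750   0.0350   0.5725]
(I − A)⁻¹ = adj(I−A) / det(I−A) ≈
  [   1.4076     0.6569     0.7449]
  [   0.7625     1.6891     0.4868]
  [   0.1760     0.0821     1.3431]
First solve x = (I − A)⁻¹ d = adj(I−A)·d / det(I−A); in particular x_3 = (0.0750·640 + 0.0350·660 + 0.5725·480) / 0.42625 = 345.90 / 0.42625 ≈ 811.4956.
Intermediate flow from 1 to 3: z_13 = a_13 · x_3 = 0.40 × 345.90 / 0.42625 = 138.36 / 0.42625 ≈ 324.60.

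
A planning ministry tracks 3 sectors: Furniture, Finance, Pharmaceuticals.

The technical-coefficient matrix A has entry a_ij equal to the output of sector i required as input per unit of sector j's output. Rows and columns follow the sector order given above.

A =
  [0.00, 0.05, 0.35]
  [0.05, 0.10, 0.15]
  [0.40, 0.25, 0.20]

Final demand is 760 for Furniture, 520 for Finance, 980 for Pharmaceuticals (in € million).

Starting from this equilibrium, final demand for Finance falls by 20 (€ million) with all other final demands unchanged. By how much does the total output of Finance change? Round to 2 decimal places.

I − A =
  [   1.00    -0.05    -0.35]
  [  -0.05     0.90    -0.15]
  [  -0.40    -0.25     0.80]
Cofactors of I−A, C_ij = (−1)^(i+j)·(minor ij) (rows/columns in the sector order above):
  C_11 = (0.90)(0.80) − (-0.15)(-0.25) = 0.6825
  C_12 = −[(-0.05)(0.80) − (-0.15)(-0.40)] = 0.1000
  C_13 = (-0.05)(-0.25) − (0.90)(-0.40) = 0.3725
  C_21 = −[(-0.05)(0.80) − (-0.35)(-0.25)] = 0.1275
  C_22 = (1.00)(0.80) − (-0.35)(-0.40) = 0.6600
  C_23 = −[(1.00)(-0.25) − (-0.05)(-0.40)] = 0.2700
  C_31 = (-0.05)(-0.15) − (-0.35)(0.90) = 0.3225
  C_32 = −[(1.00)(-0.15) − (-0.35)(-0.05)] = 0.1675
  C_33 = (1.00)(0.90) − (-0.05)(-0.05) = 0.8975
det(I−A) = Σ_j (I−A)_1j·C_1j = (1.00)(0.6825) + (-0.05)(0.1000) + (-0.35)(0.3725) = 0.547125
adj(I−A) = Cᵀ =
  [ 0.6825   0.1275   0.3225]
  [ 0.1000   0.6600   0.1675]
  [ 0.3725   0.2700   0.8975]
(I − A)⁻¹ = adj(I−A) / det(I−A) ≈
  [   1.2474     0.2330     0.5894]
  [   0.1828     1.2063     0.3061]
  [   0.6808     0.4935     1.6404]
Δx = (I − A)⁻¹ Δd with Δd having -20 in the Finance component and 0 elsewhere.
So Δx_2 = L_22 · (-20), where L_22 = adj(I−A)_22 / det(I−A) = 0.6600 / 0.547125.
Δx_2 = 0.6600 × (-20) / 0.547125 = -13.20 / 0.547125 ≈ -24.13.

Δx_2 = -24.13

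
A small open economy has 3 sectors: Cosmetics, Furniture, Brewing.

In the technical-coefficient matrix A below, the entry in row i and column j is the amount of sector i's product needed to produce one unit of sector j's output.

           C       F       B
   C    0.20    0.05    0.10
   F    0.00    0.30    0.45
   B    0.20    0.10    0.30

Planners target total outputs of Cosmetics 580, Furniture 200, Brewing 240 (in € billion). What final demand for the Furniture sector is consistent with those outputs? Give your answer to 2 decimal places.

I − A =
  [   0.80    -0.05    -0.10]
  [   0.00     0.70    -0.45]
  [  -0.20    -0.10     0.70]
d = (I − A) x:
  d_C = (+0.80)·580 + (-0.05)·200 + (-0.10)·240 = 430.00
  d_F = (+0.00)·580 + (+0.70)·200 + (-0.45)·240 = 32.00
  d_B = (-0.20)·580 + (-0.10)·200 + (+0.70)·240 = 32.00

d_F = 32.00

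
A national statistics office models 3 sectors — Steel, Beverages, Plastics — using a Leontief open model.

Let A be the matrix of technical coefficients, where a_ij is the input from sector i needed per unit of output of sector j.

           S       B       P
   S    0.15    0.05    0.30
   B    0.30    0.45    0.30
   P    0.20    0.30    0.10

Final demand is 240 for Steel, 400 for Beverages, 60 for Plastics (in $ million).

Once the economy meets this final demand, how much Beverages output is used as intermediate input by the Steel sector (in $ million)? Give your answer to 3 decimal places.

z_BS = 181.513

I − A =
  [   0.85    -0.05    -0.30]
  [  -0.30     0.55    -0.30]
  [  -0.20    -0.30     0.90]
Cofactors of I−A, C_ij = (−1)^(i+j)·(minor ij) (rows/columns in the sector order above):
  C_11 = (0.55)(0.90) − (-0.30)(-0.30) = 0.4050
  C_12 = −[(-0.30)(0.90) − (-0.30)(-0.20)] = 0.3300
  C_13 = (-0.30)(-0.30) − (0.55)(-0.20) = 0.2000
  C_21 = −[(-0.05)(0.90) − (-0.30)(-0.30)] = 0.1350
  C_22 = (0.85)(0.90) − (-0.30)(-0.20) = 0.7050
  C_23 = −[(0.85)(-0.30) − (-0.05)(-0.20)] = 0.2650
  C_31 = (-0.05)(-0.30) − (-0.30)(0.55) = 0.1800
  C_32 = −[(0.85)(-0.30) − (-0.30)(-0.30)] = 0.3450
  C_33 = (0.85)(0.55) − (-0.05)(-0.30) = 0.4525
det(I−A) = Σ_j (I−A)_1j·C_1j = (0.85)(0.4050) + (-0.05)(0.3300) + (-0.30)(0.2000) = 0.26775
adj(I−A) = Cᵀ =
  [ 0.4050   0.1350   0.1800]
  [ 0.3300   0.7050   0.3450]
  [ 0.2000   0.2650   0.4525]
(I − A)⁻¹ = adj(I−A) / det(I−A) ≈
  [   1.5126     0.5042     0.6723]
  [   1.2325     2.6331     1.2885]
  [   0.7470     0.9897     1.6900]
First solve x = (I − A)⁻¹ d = adj(I−A)·d / det(I−A); in particular x_S = (0.4050·240 + 0.1350·400 + 0.1800·60) / 0.26775 = 162.00 / 0.26775 ≈ 605.04202.
Intermediate flow from B to S: z_BS = a_BS · x_S = 0.30 × 162.00 / 0.26775 = 48.60 / 0.26775 ≈ 181.513.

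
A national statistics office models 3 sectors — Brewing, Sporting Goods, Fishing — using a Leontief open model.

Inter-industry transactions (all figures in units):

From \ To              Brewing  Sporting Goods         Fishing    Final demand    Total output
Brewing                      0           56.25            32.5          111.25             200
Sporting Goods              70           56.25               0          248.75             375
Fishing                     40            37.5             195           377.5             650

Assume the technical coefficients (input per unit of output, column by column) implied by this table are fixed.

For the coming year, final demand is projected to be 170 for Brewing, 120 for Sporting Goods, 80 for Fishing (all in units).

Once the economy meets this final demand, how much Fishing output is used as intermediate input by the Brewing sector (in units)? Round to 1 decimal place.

Technical coefficients a_ij = z_ij / X_j:
  a_11 = 0/200 = 0.00, a_21 = 70/200 = 0.35, a_31 = 40/200 = 0.20
  a_12 = 56.25/375 = 0.15, a_22 = 56.25/375 = 0.15, a_32 = 37.5/375 = 0.10
  a_13 = 32.5/650 = 0.05, a_23 = 0/650 = 0.00, a_33 = 195/650 = 0.30
I − A =
  [   1.00    -0.15    -0.05]
  [  -0.35     0.85     0.00]
  [  -0.20    -0.10     0.70]
Cofactors of I−A, C_ij = (−1)^(i+j)·(minor ij) (rows/columns in the sector order above):
  C_11 = (0.85)(0.70) − (0.00)(-0.10) = 0.5950
  C_12 = −[(-0.35)(0.70) − (0.00)(-0.20)] = 0.2450
  C_13 = (-0.35)(-0.10) − (0.85)(-0.20) = 0.2050
  C_21 = −[(-0.15)(0.70) − (-0.05)(-0.10)] = 0.1100
  C_22 = (1.00)(0.70) − (-0.05)(-0.20) = 0.6900
  C_23 = −[(1.00)(-0.10) − (-0.15)(-0.20)] = 0.1300
  C_31 = (-0.15)(0.00) − (-0.05)(0.85) = 0.0425
  C_32 = −[(1.00)(0.00) − (-0.05)(-0.35)] = 0.0175
  C_33 = (1.00)(0.85) − (-0.15)(-0.35) = 0.7975
det(I−A) = Σ_j (I−A)_1j·C_1j = (1.00)(0.5950) + (-0.15)(0.2450) + (-0.05)(0.2050) = 0.5480
adj(I−A) = Cᵀ =
  [ 0.5950   0.1100   0.0425]
  [ 0.2450   0.6900   0.0175]
  [ 0.2050   0.1300   0.7975]
(I − A)⁻¹ = adj(I−A) / det(I−A) ≈
  [   1.0858     0.2007     0.0776]
  [   0.4471     1.2591     0.0319]
  [   0.3741     0.2372     1.4553]
First solve x = (I − A)⁻¹ d = adj(I−A)·d / det(I−A); in particular x_1 = (0.5950·170 + 0.1100·120 + 0.0425·80) / 0.5480 = 117.75 / 0.5480 ≈ 214.872.
Intermediate flow from 3 to 1: z_31 = a_31 · x_1 = 0.20 × 117.75 / 0.5480 = 23.55 / 0.5480 ≈ 43.0.

z_31 = 43.0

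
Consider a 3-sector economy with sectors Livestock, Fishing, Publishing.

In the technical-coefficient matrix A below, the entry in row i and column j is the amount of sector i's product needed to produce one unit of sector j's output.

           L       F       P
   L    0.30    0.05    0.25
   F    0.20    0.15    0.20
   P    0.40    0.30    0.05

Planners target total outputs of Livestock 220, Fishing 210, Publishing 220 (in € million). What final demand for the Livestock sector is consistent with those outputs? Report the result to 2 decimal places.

I − A =
  [   0.70    -0.05    -0.25]
  [  -0.20     0.85    -0.20]
  [  -0.40    -0.30     0.95]
d = (I − A) x:
  d_L = (+0.70)·220 + (-0.05)·210 + (-0.25)·220 = 88.50
  d_F = (-0.20)·220 + (+0.85)·210 + (-0.20)·220 = 90.50
  d_P = (-0.40)·220 + (-0.30)·210 + (+0.95)·220 = 58.00

d_L = 88.50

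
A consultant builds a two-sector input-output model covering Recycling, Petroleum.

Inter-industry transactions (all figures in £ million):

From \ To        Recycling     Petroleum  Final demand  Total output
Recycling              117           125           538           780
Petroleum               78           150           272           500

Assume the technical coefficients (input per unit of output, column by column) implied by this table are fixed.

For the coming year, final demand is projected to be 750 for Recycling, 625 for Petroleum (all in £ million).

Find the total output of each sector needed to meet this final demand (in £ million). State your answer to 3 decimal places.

x_R = 1195.175, x_P = 1063.596

Technical coefficients a_ij = z_ij / X_j:
  a_RR = 117/780 = 0.15, a_PR = 78/780 = 0.10
  a_RP = 125/500 = 0.25, a_PP = 150/500 = 0.30
I − A =
  [   0.85    -0.25]
  [  -0.10     0.70]
det(I−A) = (0.85)(0.70) − (-0.25)(-0.10) = 0.5700
adj(I−A) = [[0.70, 0.25], [0.10, 0.85]]
(I − A)⁻¹ = adj(I−A) / det(I−A) ≈
  [   1.2281     0.4386]
  [   0.1754     1.4912]
x = (I − A)⁻¹ d = adj(I−A)·d / det(I−A), with det(I−A) = 0.5700:
  x_R = (0.70·750 + 0.25·625) / 0.5700 = 681.25 / 0.5700 ≈ 1195.175
  x_P = (0.10·750 + 0.85·625) / 0.5700 = 606.25 / 0.5700 ≈ 1063.596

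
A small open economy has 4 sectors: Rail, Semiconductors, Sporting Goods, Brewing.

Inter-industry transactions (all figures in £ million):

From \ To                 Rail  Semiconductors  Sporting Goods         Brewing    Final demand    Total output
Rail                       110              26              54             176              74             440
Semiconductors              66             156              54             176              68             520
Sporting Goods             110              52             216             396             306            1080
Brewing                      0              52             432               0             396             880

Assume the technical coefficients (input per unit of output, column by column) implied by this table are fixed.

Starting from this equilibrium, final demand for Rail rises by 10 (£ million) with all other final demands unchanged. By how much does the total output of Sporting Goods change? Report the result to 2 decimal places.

Technical coefficients a_ij = z_ij / X_j:
  a_11 = 110/440 = 0.25, a_21 = 66/440 = 0.15, a_31 = 110/440 = 0.25, a_41 = 0/440 = 0.00
  a_12 = 26/520 = 0.05, a_22 = 156/520 = 0.30, a_32 = 52/520 = 0.10, a_42 = 52/520 = 0.10
  a_13 = 54/1080 = 0.05, a_23 = 54/1080 = 0.05, a_33 = 216/1080 = 0.20, a_43 = 432/1080 = 0.40
  a_14 = 176/880 = 0.20, a_24 = 176/880 = 0.20, a_34 = 396/880 = 0.45, a_44 = 0/880 = 0.00
I − A =
  [   0.75    -0.05    -0.05    -0.20]
  [  -0.15     0.70    -0.05    -0.20]
  [  -0.25    -0.10     0.80    -0.45]
  [   0.00    -0.10    -0.40     1.00]
Compute the cofactors C_ij = (−1)^(i+j)·(3×3 minor ij) of I−A; the adjugate is their transpose:
adj(I−A) = Cᵀ =
  [ 0.402750   0.062250   0.097500   0.136875]
  [ 0.125500   0.432500   0.117000   0.164250]
  [ 0.191750   0.126250   0.499500   0.288375]
  [ 0.089250   0.093750   0.211500   0.400125]
det(I−A) = Σ_j (I−A)_1j·C_1j = (0.75)(0.402750) + (-0.05)(0.125500) + (-0.05)(0.191750) + (-0.20)(0.089250) = 0.26835
(I − A)⁻¹ = adj(I−A) / det(I−A) ≈
  [   1.5008     0.2320     0.3633     0.5101]
  [   0.4677     1.6117     0.4360     0.6121]
  [   0.7146     0.4705     1.8614     1.0746]
  [   0.3326     0.3494     0.7881     1.4911]
Δx = (I − A)⁻¹ Δd with Δd having +10 in the Rail component and 0 elsewhere.
So Δx_3 = L_31 · (+10), where L_31 = adj(I−A)_31 / det(I−A) = 0.191750 / 0.26835.
Δx_3 = 0.191750 × (+10) / 0.26835 = 1.9175 / 0.26835 ≈ 7.15.

Δx_3 = 7.15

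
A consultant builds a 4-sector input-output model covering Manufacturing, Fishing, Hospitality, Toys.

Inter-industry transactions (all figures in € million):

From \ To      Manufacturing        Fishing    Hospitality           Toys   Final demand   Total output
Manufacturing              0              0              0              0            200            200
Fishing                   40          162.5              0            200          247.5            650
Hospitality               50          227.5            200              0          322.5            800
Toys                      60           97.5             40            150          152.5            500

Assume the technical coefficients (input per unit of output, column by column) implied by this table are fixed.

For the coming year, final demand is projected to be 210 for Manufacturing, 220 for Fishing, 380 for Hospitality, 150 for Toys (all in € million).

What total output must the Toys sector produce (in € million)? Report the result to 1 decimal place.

x_T = 497.7

Technical coefficients a_ij = z_ij / X_j:
  a_MM = 0/200 = 0.00, a_FM = 40/200 = 0.20, a_HM = 50/200 = 0.25, a_TM = 60/200 = 0.30
  a_MF = 0/650 = 0.00, a_FF = 162.5/650 = 0.25, a_HF = 227.5/650 = 0.35, a_TF = 97.5/650 = 0.15
  a_MH = 0/800 = 0.00, a_FH = 0/800 = 0.00, a_HH = 200/800 = 0.25, a_TH = 40/800 = 0.05
  a_MT = 0/500 = 0.00, a_FT = 200/500 = 0.40, a_HT = 0/500 = 0.00, a_TT = 150/500 = 0.30
I − A =
  [   1.00     0.00     0.00     0.00]
  [  -0.20     0.75     0.00    -0.40]
  [  -0.25    -0.35     0.75     0.00]
  [  -0.30    -0.15    -0.05     0.70]
Compute the cofactors C_ij = (−1)^(i+j)·(3×3 minor ij) of I−A; the adjugate is their transpose:
adj(I−A) = Cᵀ =
  [ 0.341750   0.000000   0.000000   0.000000]
  [ 0.200000   0.525000   0.020000   0.300000]
  [ 0.207250   0.245000   0.465000   0.140000]
  [ 0.204125   0.130000   0.037500   0.562500]
det(I−A) = Σ_j (I−A)_1j·C_1j = (1.00)(0.341750) + (0.00)(0.200000) + (0.00)(0.207250) + (0.00)(0.204125) = 0.34175
(I − A)⁻¹ = adj(I−A) / det(I−A) ≈
  [   1.0000     0.0000     0.0000     0.0000]
  [   0.5852     1.5362     0.0585     0.8778]
  [   0.6064     0.7169     1.3606     0.4097]
  [   0.5973     0.3804     0.1097     1.6459]
x = (I − A)⁻¹ d = adj(I−A)·d / det(I−A), with det(I−A) = 0.34175:
  x_M = (0.341750·210 + 0.000000·220 + 0.000000·380 + 0.000000·150) / 0.34175 = 71.7675 / 0.34175 = 210.0
  x_F = (0.200000·210 + 0.525000·220 + 0.020000·380 + 0.300000·150) / 0.34175 = 210.10 / 0.34175 ≈ 614.8
  x_H = (0.207250·210 + 0.245000·220 + 0.465000·380 + 0.140000·150) / 0.34175 = 295.1225 / 0.34175 ≈ 863.6
  x_T = (0.204125·210 + 0.130000·220 + 0.037500·380 + 0.562500·150) / 0.34175 = 170.09125 / 0.34175 ≈ 497.7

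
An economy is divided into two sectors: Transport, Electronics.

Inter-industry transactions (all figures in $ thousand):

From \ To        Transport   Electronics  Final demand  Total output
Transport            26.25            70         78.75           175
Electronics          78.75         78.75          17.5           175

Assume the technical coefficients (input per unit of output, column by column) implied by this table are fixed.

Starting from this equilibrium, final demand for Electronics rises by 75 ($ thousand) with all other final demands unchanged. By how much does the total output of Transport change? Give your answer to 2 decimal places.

Technical coefficients a_ij = z_ij / X_j:
  a_TT = 26.25/175 = 0.15, a_ET = 78.75/175 = 0.45
  a_TE = 70/175 = 0.40, a_EE = 78.75/175 = 0.45
I − A =
  [   0.85    -0.40]
  [  -0.45     0.55]
det(I−A) = (0.85)(0.55) − (-0.40)(-0.45) = 0.2875
adj(I−A) = [[0.55, 0.40], [0.45, 0.85]]
(I − A)⁻¹ = adj(I−A) / det(I−A) ≈
  [   1.9130     1.3913]
  [   1.5652     2.9565]
Δx = (I − A)⁻¹ Δd with Δd having +75 in the Electronics component and 0 elsewhere.
So Δx_T = L_TE · (+75), where L_TE = adj(I−A)_TE / det(I−A) = 0.40 / 0.2875.
Δx_T = 0.40 × (+75) / 0.2875 = 30.00 / 0.2875 ≈ 104.35.

Δx_T = 104.35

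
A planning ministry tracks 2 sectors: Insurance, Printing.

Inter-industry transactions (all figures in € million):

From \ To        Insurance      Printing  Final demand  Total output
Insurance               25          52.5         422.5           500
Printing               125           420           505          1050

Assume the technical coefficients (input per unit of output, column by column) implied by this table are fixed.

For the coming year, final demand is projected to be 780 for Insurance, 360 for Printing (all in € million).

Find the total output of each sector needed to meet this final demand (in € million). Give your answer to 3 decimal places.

x_1 = 871.749, x_2 = 963.229

Technical coefficients a_ij = z_ij / X_j:
  a_11 = 25/500 = 0.05, a_21 = 125/500 = 0.25
  a_12 = 52.5/1050 = 0.05, a_22 = 420/1050 = 0.40
I − A =
  [   0.95    -0.05]
  [  -0.25     0.60]
det(I−A) = (0.95)(0.60) − (-0.05)(-0.25) = 0.5575
adj(I−A) = [[0.60, 0.05], [0.25, 0.95]]
(I − A)⁻¹ = adj(I−A) / det(I−A) ≈
  [   1.0762     0.0897]
  [   0.4484     1.7040]
x = (I − A)⁻¹ d = adj(I−A)·d / det(I−A), with det(I−A) = 0.5575:
  x_1 = (0.60·780 + 0.05·360) / 0.5575 = 486.00 / 0.5575 ≈ 871.749
  x_2 = (0.25·780 + 0.95·360) / 0.5575 = 537.00 / 0.5575 ≈ 963.229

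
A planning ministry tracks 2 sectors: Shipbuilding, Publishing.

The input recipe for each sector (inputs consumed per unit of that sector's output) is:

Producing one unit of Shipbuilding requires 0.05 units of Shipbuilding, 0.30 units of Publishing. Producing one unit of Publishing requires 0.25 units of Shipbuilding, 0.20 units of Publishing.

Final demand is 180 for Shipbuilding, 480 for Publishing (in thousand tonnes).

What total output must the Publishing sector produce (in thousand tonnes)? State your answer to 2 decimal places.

I − A =
  [   0.95    -0.25]
  [  -0.30     0.80]
det(I−A) = (0.95)(0.80) − (-0.25)(-0.30) = 0.6850
adj(I−A) = [[0.80, 0.25], [0.30, 0.95]]
(I − A)⁻¹ = adj(I−A) / det(I−A) ≈
  [   1.1679     0.3650]
  [   0.4380     1.3869]
x = (I − A)⁻¹ d = adj(I−A)·d / det(I−A), with det(I−A) = 0.6850:
  x_S = (0.80·180 + 0.25·480) / 0.6850 = 264.00 / 0.6850 ≈ 385.40
  x_P = (0.30·180 + 0.95·480) / 0.6850 = 510.00 / 0.6850 ≈ 744.53

x_P = 744.53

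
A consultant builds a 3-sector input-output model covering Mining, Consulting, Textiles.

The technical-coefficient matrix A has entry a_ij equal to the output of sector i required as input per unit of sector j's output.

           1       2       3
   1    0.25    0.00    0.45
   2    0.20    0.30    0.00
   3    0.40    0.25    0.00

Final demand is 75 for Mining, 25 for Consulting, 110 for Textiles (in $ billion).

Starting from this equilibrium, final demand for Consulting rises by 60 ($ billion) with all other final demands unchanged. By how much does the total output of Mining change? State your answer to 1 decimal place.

I − A =
  [   0.75     0.00    -0.45]
  [  -0.20     0.70     0.00]
  [  -0.40    -0.25     1.00]
Cofactors of I−A, C_ij = (−1)^(i+j)·(minor ij) (rows/columns in the sector order above):
  C_11 = (0.70)(1.00) − (0.00)(-0.25) = 0.7000
  C_12 = −[(-0.20)(1.00) − (0.00)(-0.40)] = 0.2000
  C_13 = (-0.20)(-0.25) − (0.70)(-0.40) = 0.3300
  C_21 = −[(0.00)(1.00) − (-0.45)(-0.25)] = 0.1125
  C_22 = (0.75)(1.00) − (-0.45)(-0.40) = 0.5700
  C_23 = −[(0.75)(-0.25) − (0.00)(-0.40)] = 0.1875
  C_31 = (0.00)(0.00) − (-0.45)(0.70) = 0.3150
  C_32 = −[(0.75)(0.00) − (-0.45)(-0.20)] = 0.0900
  C_33 = (0.75)(0.70) − (0.00)(-0.20) = 0.5250
det(I−A) = Σ_j (I−A)_1j·C_1j = (0.75)(0.7000) + (0.00)(0.2000) + (-0.45)(0.3300) = 0.3765
adj(I−A) = Cᵀ =
  [ 0.7000   0.1125   0.3150]
  [ 0.2000   0.5700   0.0900]
  [ 0.3300   0.1875   0.5250]
(I − A)⁻¹ = adj(I−A) / det(I−A) ≈
  [   1.8592     0.2988     0.8367]
  [   0.5312     1.5139     0.2390]
  [   0.8765     0.4980     1.3944]
Δx = (I − A)⁻¹ Δd with Δd having +60 in the Consulting component and 0 elsewhere.
So Δx_1 = L_12 · (+60), where L_12 = adj(I−A)_12 / det(I−A) = 0.1125 / 0.3765.
Δx_1 = 0.1125 × (+60) / 0.3765 = 6.75 / 0.3765 ≈ 17.9.

Δx_1 = 17.9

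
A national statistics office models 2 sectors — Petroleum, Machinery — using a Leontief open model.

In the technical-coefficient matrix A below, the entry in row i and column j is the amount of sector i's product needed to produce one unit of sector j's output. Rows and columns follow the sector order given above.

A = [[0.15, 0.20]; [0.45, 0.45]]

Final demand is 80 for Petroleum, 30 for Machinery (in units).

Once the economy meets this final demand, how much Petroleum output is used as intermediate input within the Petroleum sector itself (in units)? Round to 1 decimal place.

z_11 = 19.9

I − A =
  [   0.85    -0.20]
  [  -0.45     0.55]
det(I−A) = (0.85)(0.55) − (-0.20)(-0.45) = 0.3775
adj(I−A) = [[0.55, 0.20], [0.45, 0.85]]
(I − A)⁻¹ = adj(I−A) / det(I−A) ≈
  [   1.4570     0.5298]
  [   1.1921     2.2517]
First solve x = (I − A)⁻¹ d = adj(I−A)·d / det(I−A); in particular x_1 = (0.55·80 + 0.20·30) / 0.3775 = 50.00 / 0.3775 ≈ 132.450.
Intermediate flow from 1 to 1: z_11 = a_11 · x_1 = 0.15 × 50.00 / 0.3775 = 7.50 / 0.3775 ≈ 19.9.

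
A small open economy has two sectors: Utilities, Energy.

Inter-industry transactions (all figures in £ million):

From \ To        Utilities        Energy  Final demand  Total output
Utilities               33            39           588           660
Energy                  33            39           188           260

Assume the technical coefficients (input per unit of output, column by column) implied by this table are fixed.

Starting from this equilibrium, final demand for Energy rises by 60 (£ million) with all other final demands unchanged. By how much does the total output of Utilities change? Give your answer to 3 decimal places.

Δx_1 = 11.250

Technical coefficients a_ij = z_ij / X_j:
  a_11 = 33/660 = 0.05, a_21 = 33/660 = 0.05
  a_12 = 39/260 = 0.15, a_22 = 39/260 = 0.15
I − A =
  [   0.95    -0.15]
  [  -0.05     0.85]
det(I−A) = (0.95)(0.85) − (-0.15)(-0.05) = 0.8000
adj(I−A) = [[0.85, 0.15], [0.05, 0.95]]
(I − A)⁻¹ = adj(I−A) / det(I−A) ≈
  [   1.0625     0.1875]
  [   0.0625     1.1875]
Δx = (I − A)⁻¹ Δd with Δd having +60 in the Energy component and 0 elsewhere.
So Δx_1 = L_12 · (+60), where L_12 = adj(I−A)_12 / det(I−A) = 0.15 / 0.8000.
Δx_1 = 0.15 × (+60) / 0.8000 = 9.00 / 0.8000 = 11.250.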